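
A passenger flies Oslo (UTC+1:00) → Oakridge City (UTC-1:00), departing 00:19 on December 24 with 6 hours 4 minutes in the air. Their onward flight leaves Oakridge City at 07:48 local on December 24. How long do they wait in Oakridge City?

Convert departure to UTC: 00:19 − 1:00 = 23:19 UTC on Dec 23.
Add 6 hours and 4 minutes flight time → 05:23 UTC (Dec 24).
Oakridge City is UTC−1:00, so local arrival = 05:23 − 1:00 = 04:23 on Dec 24.
Layover = 07:48 − 04:23 = 3 hours 25 minutes.

3 hours 25 minutes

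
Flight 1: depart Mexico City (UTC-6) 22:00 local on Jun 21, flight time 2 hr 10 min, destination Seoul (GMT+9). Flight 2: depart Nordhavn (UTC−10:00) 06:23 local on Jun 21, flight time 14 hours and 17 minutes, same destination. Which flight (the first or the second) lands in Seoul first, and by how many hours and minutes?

the first, by 30 minutes

Flight 1 in UTC: 22:00 + 6:00 = 04:00 on Jun 22.
+2 hours 10 minutes → arrive 06:10 UTC on Jun 22.
Flight 2 in UTC: 06:23 + 10:00 = 16:23 on Jun 21.
+14 hours and 17 minutes → arrive 06:40 UTC on Jun 22.
Flight 1 lands earlier by 30 minutes.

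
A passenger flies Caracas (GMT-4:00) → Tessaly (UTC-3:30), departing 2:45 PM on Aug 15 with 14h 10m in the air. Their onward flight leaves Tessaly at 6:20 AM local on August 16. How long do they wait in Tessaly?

55 minutes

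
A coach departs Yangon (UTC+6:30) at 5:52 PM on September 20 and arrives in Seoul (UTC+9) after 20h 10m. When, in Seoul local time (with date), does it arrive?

4:32 PM on September 21

Seoul is 2:30 ahead of Yangon.
After 20 hours 10 minutes it is 2:02 PM (Sep 21) in Yangon.
Shift by the zone difference: 2:02 PM + 2:30 = 4:32 PM on Sep 21 in Seoul.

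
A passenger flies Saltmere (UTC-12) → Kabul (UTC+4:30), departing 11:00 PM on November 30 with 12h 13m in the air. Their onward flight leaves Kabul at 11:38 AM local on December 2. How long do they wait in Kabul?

Convert departure to UTC: 11:00 PM + 12:00 = 11:00 AM UTC on Dec 1.
Add 12 hours and 13 minutes flight time → 11:13 PM UTC.
Kabul is UTC+4:30, so local arrival = 11:13 PM + 4:30 = 3:43 AM on Dec 2.
Layover = 11:38 AM − 3:43 AM = 7 hours 55 minutes.

7 hours 55 minutes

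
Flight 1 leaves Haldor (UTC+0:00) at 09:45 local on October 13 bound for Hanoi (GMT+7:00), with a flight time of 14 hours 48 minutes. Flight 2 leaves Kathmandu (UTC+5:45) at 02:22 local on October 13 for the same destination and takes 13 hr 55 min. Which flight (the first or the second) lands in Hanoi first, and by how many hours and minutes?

the second, by 14 hours 1 minute

Flight 1 departs at 09:45 UTC (Oct 13).
+14 hours and 48 minutes → arrive 00:33 UTC on Oct 14.
Flight 2 in UTC: 02:22 − 5:45 = 20:37 on Oct 12.
+13 hours and 55 minutes → arrive 10:32 UTC on Oct 13.
Flight 2 lands earlier by 14 hours 1 minute.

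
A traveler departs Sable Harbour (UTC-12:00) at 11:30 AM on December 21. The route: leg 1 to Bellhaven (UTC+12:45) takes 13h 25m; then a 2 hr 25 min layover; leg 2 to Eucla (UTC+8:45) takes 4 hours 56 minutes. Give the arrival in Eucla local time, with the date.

5:01 AM on December 23

Convert departure to UTC: 11:30 AM + 12:00 = 11:30 PM UTC on Dec 21.
Add 13 hours and 25 minutes leg 1 → 12:55 PM UTC (Dec 22).
Add 2 hours and 25 minutes layover in Bellhaven → 3:20 PM UTC.
Add 4 hours 56 minutes leg 2 → 8:16 PM UTC.
Eucla is UTC+8:45, so local arrival = 8:16 PM + 8:45 = 5:01 AM on Dec 23.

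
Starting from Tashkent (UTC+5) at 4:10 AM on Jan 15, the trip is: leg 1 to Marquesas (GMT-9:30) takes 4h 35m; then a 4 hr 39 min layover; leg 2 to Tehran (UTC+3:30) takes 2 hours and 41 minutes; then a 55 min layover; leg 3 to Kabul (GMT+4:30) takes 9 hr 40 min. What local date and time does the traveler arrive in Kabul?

2:10 AM on January 16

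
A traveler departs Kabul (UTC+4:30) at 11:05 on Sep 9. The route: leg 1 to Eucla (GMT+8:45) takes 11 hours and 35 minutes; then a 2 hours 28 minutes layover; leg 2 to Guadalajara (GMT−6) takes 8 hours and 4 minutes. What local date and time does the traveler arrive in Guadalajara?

22:42 on Sep 9

Convert departure to UTC: 11:05 − 4:30 = 06:35 UTC on Sep 9.
Add 11 hours 35 minutes leg 1 → 18:10 UTC.
Add 2 hours 28 minutes layover in Eucla → 20:38 UTC.
Add 8 hours 4 minutes leg 2 → 04:42 UTC (Sep 10).
Guadalajara is UTC−6:00, so local arrival = 04:42 − 6:00 = 22:42 on Sep 9.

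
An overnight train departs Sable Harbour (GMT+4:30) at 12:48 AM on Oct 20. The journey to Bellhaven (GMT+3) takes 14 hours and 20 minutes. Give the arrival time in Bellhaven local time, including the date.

1:38 PM on October 20

Convert departure to UTC: 12:48 AM − 4:30 = 8:18 PM UTC on Oct 19.
Add 14 hours 20 minutes travel time → 10:38 AM UTC (Oct 20).
Bellhaven is UTC+3:00, so local arrival = 10:38 AM + 3:00 = 1:38 PM on Oct 20.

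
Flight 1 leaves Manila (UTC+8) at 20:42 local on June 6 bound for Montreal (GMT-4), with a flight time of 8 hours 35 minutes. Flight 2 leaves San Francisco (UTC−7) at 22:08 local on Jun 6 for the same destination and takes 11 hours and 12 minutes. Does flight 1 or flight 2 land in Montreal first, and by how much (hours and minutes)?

Flight 1 in UTC: 20:42 − 8:00 = 12:42 on Jun 6.
+8 hours and 35 minutes → arrive 21:17 UTC on Jun 6.
Flight 2 in UTC: 22:08 + 7:00 = 05:08 on Jun 7.
+11 hours 12 minutes → arrive 16:20 UTC on Jun 7.
Flight 1 lands earlier by 19 hours 3 minutes.

the first, by 19 hours 3 minutes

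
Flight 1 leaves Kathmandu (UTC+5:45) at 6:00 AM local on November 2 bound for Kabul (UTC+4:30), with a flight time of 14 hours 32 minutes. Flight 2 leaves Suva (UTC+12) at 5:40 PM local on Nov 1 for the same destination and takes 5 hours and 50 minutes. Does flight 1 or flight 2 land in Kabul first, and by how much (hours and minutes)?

the second, by 27 hours 17 minutes

Flight 1 in UTC: 6:00 AM − 5:45 = 12:15 AM on Nov 2.
+14 hours and 32 minutes → arrive 2:47 PM UTC on Nov 2.
Flight 2 in UTC: 5:40 PM − 12:00 = 5:40 AM on Nov 1.
+5 hours 50 minutes → arrive 11:30 AM UTC on Nov 1.
Flight 2 lands earlier by 27 hours 17 minutes.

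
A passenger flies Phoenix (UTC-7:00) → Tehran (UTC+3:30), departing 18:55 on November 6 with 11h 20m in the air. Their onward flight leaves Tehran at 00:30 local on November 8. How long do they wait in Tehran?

Convert departure to UTC: 18:55 + 7:00 = 01:55 UTC on Nov 7.
Add 11 hours 20 minutes flight time → 13:15 UTC.
Tehran is UTC+3:30, so local arrival = 13:15 + 3:30 = 16:45 on Nov 7.
Layover = 00:30 − 16:45 (+1 day) = 7 hours 45 minutes.

7 hours 45 minutes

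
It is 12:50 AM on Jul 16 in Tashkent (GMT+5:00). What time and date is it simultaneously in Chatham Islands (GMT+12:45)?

8:35 AM on July 16

Chatham Islands is 7:45 ahead of Tashkent.
Shift by the zone difference: 12:50 AM + 7:45 = 8:35 AM on Jul 16 in Chatham Islands.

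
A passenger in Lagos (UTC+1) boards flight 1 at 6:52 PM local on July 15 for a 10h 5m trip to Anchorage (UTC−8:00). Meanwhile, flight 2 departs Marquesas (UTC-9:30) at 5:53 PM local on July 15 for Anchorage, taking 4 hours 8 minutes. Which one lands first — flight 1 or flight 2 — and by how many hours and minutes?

the first, by 3 hours 34 minutes

Flight 1 in UTC: 6:52 PM − 1:00 = 5:52 PM on Jul 15.
+10 hours and 5 minutes → arrive 3:57 AM UTC on Jul 16.
Flight 2 in UTC: 5:53 PM + 9:30 = 3:23 AM on Jul 16.
+4 hours 8 minutes → arrive 7:31 AM UTC on Jul 16.
Flight 1 lands earlier by 3 hours 34 minutes.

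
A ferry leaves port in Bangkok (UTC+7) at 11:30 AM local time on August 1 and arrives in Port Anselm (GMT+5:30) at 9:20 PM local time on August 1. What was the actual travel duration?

Departure in UTC: 11:30 AM − 7:00 = 4:30 AM on Aug 1.
Arrival in UTC: 9:20 PM − 5:30 = 3:50 PM on Aug 1.
Elapsed = 3:50 PM − 4:30 AM = 11 hours 20 minutes.

11 hours 20 minutes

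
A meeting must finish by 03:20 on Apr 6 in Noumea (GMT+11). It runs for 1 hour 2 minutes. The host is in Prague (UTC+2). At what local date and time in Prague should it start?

17:18 on Apr 5

Target end time in UTC: 03:20 − 11:00 = 16:20 on Apr 5.
Subtract 1 hour and 2 minutes → start 15:18 UTC on Apr 5.
Prague is UTC+2:00: 15:18 + 2:00 = 17:18 on Apr 5.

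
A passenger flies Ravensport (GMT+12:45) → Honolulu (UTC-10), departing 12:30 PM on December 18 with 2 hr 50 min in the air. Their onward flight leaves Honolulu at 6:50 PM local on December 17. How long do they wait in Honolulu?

2 hours 15 minutes

Convert departure to UTC: 12:30 PM − 12:45 = 11:45 PM UTC on Dec 17.
Add 2 hours 50 minutes flight time → 2:35 AM UTC (Dec 18).
Honolulu is UTC−10:00, so local arrival = 2:35 AM − 10:00 = 4:35 PM on Dec 17.
Layover = 6:50 PM − 4:35 PM = 2 hours 15 minutes.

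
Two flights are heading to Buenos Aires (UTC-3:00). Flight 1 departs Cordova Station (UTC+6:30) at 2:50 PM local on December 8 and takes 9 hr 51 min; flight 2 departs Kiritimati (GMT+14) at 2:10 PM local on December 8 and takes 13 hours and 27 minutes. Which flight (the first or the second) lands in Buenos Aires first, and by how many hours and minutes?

Flight 1 in UTC: 2:50 PM − 6:30 = 8:20 AM on Dec 8.
+9 hours 51 minutes → arrive 6:11 PM UTC on Dec 8.
Flight 2 in UTC: 2:10 PM − 14:00 = 12:10 AM on Dec 8.
+13 hours 27 minutes → arrive 1:37 PM UTC on Dec 8.
Flight 2 lands earlier by 4 hours 34 minutes.

the second, by 4 hours 34 minutes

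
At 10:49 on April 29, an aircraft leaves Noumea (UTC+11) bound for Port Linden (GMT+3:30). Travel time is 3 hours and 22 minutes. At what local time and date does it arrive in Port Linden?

06:41 on April 29

Port Linden is 7:30 behind Noumea.
After 3 hours 22 minutes it is 14:11 in Noumea.
Shift by the zone difference: 14:11 − 7:30 = 06:41 on Apr 29 in Port Linden.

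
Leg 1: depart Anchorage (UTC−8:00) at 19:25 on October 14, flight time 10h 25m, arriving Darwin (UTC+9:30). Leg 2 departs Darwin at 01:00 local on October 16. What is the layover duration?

1 hour 40 minutes

Convert departure to UTC: 19:25 + 8:00 = 03:25 UTC on Oct 15.
Add 10 hours and 25 minutes flight time → 13:50 UTC.
Darwin is UTC+9:30, so local arrival = 13:50 + 9:30 = 23:20 on Oct 15.
Layover = 01:00 − 23:20 (+1 day) = 1 hour 40 minutes.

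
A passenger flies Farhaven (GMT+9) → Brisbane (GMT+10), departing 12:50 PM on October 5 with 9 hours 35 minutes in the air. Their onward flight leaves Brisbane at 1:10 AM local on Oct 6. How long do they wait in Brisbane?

1 hour 45 minutes

Convert departure to UTC: 12:50 PM − 9:00 = 3:50 AM UTC on Oct 5.
Add 9 hours 35 minutes flight time → 1:25 PM UTC.
Brisbane is UTC+10:00, so local arrival = 1:25 PM + 10:00 = 11:25 PM on Oct 5.
Layover = 1:10 AM − 11:25 PM (+1 day) = 1 hour 45 minutes.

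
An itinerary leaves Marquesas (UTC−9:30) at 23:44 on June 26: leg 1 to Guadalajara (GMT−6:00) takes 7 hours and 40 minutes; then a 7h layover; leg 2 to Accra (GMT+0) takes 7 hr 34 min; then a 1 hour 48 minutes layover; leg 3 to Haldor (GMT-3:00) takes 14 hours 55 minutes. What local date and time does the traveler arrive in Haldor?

Convert departure to UTC: 23:44 + 9:30 = 09:14 UTC on Jun 27.
Add 7 hours 40 minutes leg 1 → 16:54 UTC.
Add 7 hours layover in Guadalajara → 23:54 UTC.
Add 7 hours and 34 minutes leg 2 → 07:28 UTC (Jun 28).
Add 1 hour and 48 minutes layover in Accra → 09:16 UTC.
Add 14 hours and 55 minutes leg 3 → 00:11 UTC (Jun 29).
Haldor is UTC−3:00, so local arrival = 00:11 − 3:00 = 21:11 on Jun 28.

21:11 on June 28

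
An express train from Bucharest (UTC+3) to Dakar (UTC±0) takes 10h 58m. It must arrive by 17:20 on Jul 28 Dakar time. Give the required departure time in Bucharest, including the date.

Target arrival is already UTC: 17:20 on Jul 28.
Subtract 10 hours 58 minutes → departure 06:22 UTC on Jul 28.
Bucharest is UTC+3:00: 06:22 + 3:00 = 09:22 on Jul 28.

09:22 on July 28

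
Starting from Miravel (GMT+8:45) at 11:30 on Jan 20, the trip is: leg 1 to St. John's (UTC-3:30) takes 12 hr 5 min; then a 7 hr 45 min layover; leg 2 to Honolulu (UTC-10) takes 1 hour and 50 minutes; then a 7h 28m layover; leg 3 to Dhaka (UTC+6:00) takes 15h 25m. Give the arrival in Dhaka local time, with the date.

Convert departure to UTC: 11:30 − 8:45 = 02:45 UTC on Jan 20.
Add 12 hours 5 minutes leg 1 → 14:50 UTC.
Add 7 hours and 45 minutes layover in St. John's → 22:35 UTC.
Add 1 hour 50 minutes leg 2 → 00:25 UTC (Jan 21).
Add 7 hours and 28 minutes layover in Honolulu → 07:53 UTC.
Add 15 hours 25 minutes leg 3 → 23:18 UTC.
Dhaka is UTC+6:00, so local arrival = 23:18 + 6:00 = 05:18 on Jan 22.

05:18 on Jan 22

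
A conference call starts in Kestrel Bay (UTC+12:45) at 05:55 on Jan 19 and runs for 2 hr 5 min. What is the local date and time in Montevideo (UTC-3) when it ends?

16:15 on Jan 18

Convert start to UTC: 05:55 − 12:45 = 17:10 UTC on Jan 18.
Add 2 hours and 5 minutes duration → 19:15 UTC.
Montevideo is UTC−3:00, so local end time = 19:15 − 3:00 = 16:15 on Jan 18.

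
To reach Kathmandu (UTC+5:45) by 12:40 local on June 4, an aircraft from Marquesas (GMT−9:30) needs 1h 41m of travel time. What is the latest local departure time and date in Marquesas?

Target arrival in UTC: 12:40 − 5:45 = 06:55 on Jun 4.
Subtract 1 hour 41 minutes → departure 05:14 UTC on Jun 4.
Marquesas is UTC−9:30: 05:14 − 9:30 = 19:44 on Jun 3.

19:44 on Jun 3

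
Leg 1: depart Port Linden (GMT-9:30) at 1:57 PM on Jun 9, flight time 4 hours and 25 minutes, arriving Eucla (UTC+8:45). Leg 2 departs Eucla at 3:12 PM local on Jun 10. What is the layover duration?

Convert departure to UTC: 1:57 PM + 9:30 = 11:27 PM UTC on Jun 9.
Add 4 hours 25 minutes flight time → 3:52 AM UTC (Jun 10).
Eucla is UTC+8:45, so local arrival = 3:52 AM + 8:45 = 12:37 PM on Jun 10.
Layover = 3:12 PM − 12:37 PM = 2 hours 35 minutes.

2 hours 35 minutes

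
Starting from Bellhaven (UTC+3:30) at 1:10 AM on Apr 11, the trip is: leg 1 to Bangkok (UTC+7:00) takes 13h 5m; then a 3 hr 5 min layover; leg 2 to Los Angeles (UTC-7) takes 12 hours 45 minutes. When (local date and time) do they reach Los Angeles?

Convert departure to UTC: 1:10 AM − 3:30 = 9:40 PM UTC on Apr 10.
Add 13 hours 5 minutes leg 1 → 10:45 AM UTC (Apr 11).
Add 3 hours and 5 minutes layover in Bangkok → 1:50 PM UTC.
Add 12 hours and 45 minutes leg 2 → 2:35 AM UTC (Apr 12).
Los Angeles is UTC−7:00, so local arrival = 2:35 AM − 7:00 = 7:35 PM on Apr 11.

7:35 PM on April 11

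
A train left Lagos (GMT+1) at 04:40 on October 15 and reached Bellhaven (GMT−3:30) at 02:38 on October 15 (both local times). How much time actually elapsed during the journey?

2 hours 28 minutes

Bellhaven is 4:30 behind Lagos.
Clock-face elapsed time (ignoring zones) is −2 hours 2 minutes.
Actual elapsed = −2 hours 2 minutes + 4:30 = 2 hours 28 minutes.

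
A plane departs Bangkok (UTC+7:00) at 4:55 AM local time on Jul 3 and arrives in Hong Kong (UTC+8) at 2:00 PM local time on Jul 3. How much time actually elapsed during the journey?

8 hours 5 minutes

Departure in UTC: 4:55 AM − 7:00 = 9:55 PM on Jul 2.
Arrival in UTC: 2:00 PM − 8:00 = 6:00 AM on Jul 3.
Elapsed = 6:00 AM − 9:55 PM (+1 day) = 8 hours 5 minutes.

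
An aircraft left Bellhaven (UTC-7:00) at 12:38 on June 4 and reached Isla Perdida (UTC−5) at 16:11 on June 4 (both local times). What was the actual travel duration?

1 hour 33 minutes

Departure in UTC: 12:38 + 7:00 = 19:38 on Jun 4.
Arrival in UTC: 16:11 + 5:00 = 21:11 on Jun 4.
Elapsed = 21:11 − 19:38 = 1 hour 33 minutes.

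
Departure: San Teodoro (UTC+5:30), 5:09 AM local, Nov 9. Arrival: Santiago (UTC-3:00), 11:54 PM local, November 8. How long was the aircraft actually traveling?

3 hours 15 minutes

Departure in UTC: 5:09 AM − 5:30 = 11:39 PM on Nov 8.
Arrival in UTC: 11:54 PM + 3:00 = 2:54 AM on Nov 9.
Elapsed = 2:54 AM − 11:39 PM (+1 day) = 3 hours 15 minutes.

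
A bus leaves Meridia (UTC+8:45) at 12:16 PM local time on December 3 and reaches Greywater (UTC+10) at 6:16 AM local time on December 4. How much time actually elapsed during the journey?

16 hours 45 minutes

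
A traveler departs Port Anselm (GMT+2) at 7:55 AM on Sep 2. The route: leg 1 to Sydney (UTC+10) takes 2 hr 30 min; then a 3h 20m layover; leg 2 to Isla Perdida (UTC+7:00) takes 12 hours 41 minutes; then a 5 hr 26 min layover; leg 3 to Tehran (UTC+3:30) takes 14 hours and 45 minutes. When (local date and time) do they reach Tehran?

12:07 AM on September 4

Convert departure to UTC: 7:55 AM − 2:00 = 5:55 AM UTC on Sep 2.
Add 2 hours 30 minutes leg 1 → 8:25 AM UTC.
Add 3 hours 20 minutes layover in Sydney → 11:45 AM UTC.
Add 12 hours 41 minutes leg 2 → 12:26 AM UTC (Sep 3).
Add 5 hours 26 minutes layover in Isla Perdida → 5:52 AM UTC.
Add 14 hours and 45 minutes leg 3 → 8:37 PM UTC.
Tehran is UTC+3:30, so local arrival = 8:37 PM + 3:30 = 12:07 AM on Sep 4.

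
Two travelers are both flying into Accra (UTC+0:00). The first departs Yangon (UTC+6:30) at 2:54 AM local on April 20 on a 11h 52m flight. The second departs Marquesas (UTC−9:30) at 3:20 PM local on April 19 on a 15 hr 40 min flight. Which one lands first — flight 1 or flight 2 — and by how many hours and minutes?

the first, by 8 hours 14 minutes

Flight 1 in UTC: 2:54 AM − 6:30 = 8:24 PM on Apr 19.
+11 hours and 52 minutes → arrive 8:16 AM UTC on Apr 20.
Flight 2 in UTC: 3:20 PM + 9:30 = 12:50 AM on Apr 20.
+15 hours 40 minutes → arrive 4:30 PM UTC on Apr 20.
Flight 1 lands earlier by 8 hours 14 minutes.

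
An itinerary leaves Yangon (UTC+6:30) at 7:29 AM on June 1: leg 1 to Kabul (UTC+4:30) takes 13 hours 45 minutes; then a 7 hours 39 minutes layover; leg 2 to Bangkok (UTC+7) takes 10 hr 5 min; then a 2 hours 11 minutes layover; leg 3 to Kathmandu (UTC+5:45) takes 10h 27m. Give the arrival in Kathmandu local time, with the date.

2:51 AM on June 3

Convert departure to UTC: 7:29 AM − 6:30 = 12:59 AM UTC on Jun 1.
Add 13 hours 45 minutes leg 1 → 2:44 PM UTC.
Add 7 hours and 39 minutes layover in Kabul → 10:23 PM UTC.
Add 10 hours 5 minutes leg 2 → 8:28 AM UTC (Jun 2).
Add 2 hours and 11 minutes layover in Bangkok → 10:39 AM UTC.
Add 10 hours 27 minutes leg 3 → 9:06 PM UTC.
Kathmandu is UTC+5:45, so local arrival = 9:06 PM + 5:45 = 2:51 AM on Jun 3.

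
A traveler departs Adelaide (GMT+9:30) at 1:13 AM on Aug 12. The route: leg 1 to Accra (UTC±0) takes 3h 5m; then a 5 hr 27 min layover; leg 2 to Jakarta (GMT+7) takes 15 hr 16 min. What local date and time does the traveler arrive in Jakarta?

10:31 PM on August 12

Convert departure to UTC: 1:13 AM − 9:30 = 3:43 PM UTC on Aug 11.
Add 3 hours 5 minutes leg 1 → 6:48 PM UTC.
Add 5 hours and 27 minutes layover in Accra → 12:15 AM UTC (Aug 12).
Add 15 hours and 16 minutes leg 2 → 3:31 PM UTC.
Jakarta is UTC+7:00, so local arrival = 3:31 PM + 7:00 = 10:31 PM on Aug 12.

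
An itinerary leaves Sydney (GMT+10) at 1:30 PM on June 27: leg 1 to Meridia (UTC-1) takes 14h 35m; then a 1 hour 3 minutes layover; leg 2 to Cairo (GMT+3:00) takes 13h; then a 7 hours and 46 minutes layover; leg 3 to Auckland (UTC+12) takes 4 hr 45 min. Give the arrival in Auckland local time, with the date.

Convert departure to UTC: 1:30 PM − 10:00 = 3:30 AM UTC on Jun 27.
Add 14 hours 35 minutes leg 1 → 6:05 PM UTC.
Add 1 hour and 3 minutes layover in Meridia → 7:08 PM UTC.
Add 13 hours leg 2 → 8:08 AM UTC (Jun 28).
Add 7 hours and 46 minutes layover in Cairo → 3:54 PM UTC.
Add 4 hours 45 minutes leg 3 → 8:39 PM UTC.
Auckland is UTC+12:00, so local arrival = 8:39 PM + 12:00 = 8:39 AM on Jun 29.

8:39 AM on Jun 29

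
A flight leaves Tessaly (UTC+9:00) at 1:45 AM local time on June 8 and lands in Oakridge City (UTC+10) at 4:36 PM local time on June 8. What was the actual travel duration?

13 hours 51 minutes

Departure in UTC: 1:45 AM − 9:00 = 4:45 PM on Jun 7.
Arrival in UTC: 4:36 PM − 10:00 = 6:36 AM on Jun 8.
Elapsed = 6:36 AM − 4:45 PM (+1 day) = 13 hours 51 minutes.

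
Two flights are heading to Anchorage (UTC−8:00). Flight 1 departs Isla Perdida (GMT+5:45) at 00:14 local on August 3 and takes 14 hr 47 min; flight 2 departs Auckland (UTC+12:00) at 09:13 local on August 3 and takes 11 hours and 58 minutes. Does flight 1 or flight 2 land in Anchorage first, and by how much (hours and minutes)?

the second, by 5 minutes

Flight 1 in UTC: 00:14 − 5:45 = 18:29 on Aug 2.
+14 hours and 47 minutes → arrive 09:16 UTC on Aug 3.
Flight 2 in UTC: 09:13 − 12:00 = 21:13 on Aug 2.
+11 hours 58 minutes → arrive 09:11 UTC on Aug 3.
Flight 2 lands earlier by 5 minutes.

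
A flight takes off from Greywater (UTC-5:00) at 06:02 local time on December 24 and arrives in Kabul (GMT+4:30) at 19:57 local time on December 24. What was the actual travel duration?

Departure in UTC: 06:02 + 5:00 = 11:02 on Dec 24.
Arrival in UTC: 19:57 − 4:30 = 15:27 on Dec 24.
Elapsed = 15:27 − 11:02 = 4 hours 25 minutes.

4 hours 25 minutes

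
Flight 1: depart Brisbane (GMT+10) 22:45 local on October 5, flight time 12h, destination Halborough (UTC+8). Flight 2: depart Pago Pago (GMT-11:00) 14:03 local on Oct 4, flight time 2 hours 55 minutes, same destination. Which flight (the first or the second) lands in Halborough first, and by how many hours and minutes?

the second, by 20 hours 47 minutes

Flight 1 in UTC: 22:45 − 10:00 = 12:45 on Oct 5.
+12 hours → arrive 00:45 UTC on Oct 6.
Flight 2 in UTC: 14:03 + 11:00 = 01:03 on Oct 5.
+2 hours and 55 minutes → arrive 03:58 UTC on Oct 5.
Flight 2 lands earlier by 20 hours 47 minutes.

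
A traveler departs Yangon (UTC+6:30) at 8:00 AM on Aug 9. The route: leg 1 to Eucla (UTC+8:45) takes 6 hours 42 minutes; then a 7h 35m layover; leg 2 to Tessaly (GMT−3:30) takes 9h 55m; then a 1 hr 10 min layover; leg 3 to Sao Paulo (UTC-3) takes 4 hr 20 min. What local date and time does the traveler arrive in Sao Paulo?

Convert departure to UTC: 8:00 AM − 6:30 = 1:30 AM UTC on Aug 9.
Add 6 hours and 42 minutes leg 1 → 8:12 AM UTC.
Add 7 hours and 35 minutes layover in Eucla → 3:47 PM UTC.
Add 9 hours 55 minutes leg 2 → 1:42 AM UTC (Aug 10).
Add 1 hour 10 minutes layover in Tessaly → 2:52 AM UTC.
Add 4 hours 20 minutes leg 3 → 7:12 AM UTC.
Sao Paulo is UTC−3:00, so local arrival = 7:12 AM − 3:00 = 4:12 AM on Aug 10.

4:12 AM on August 10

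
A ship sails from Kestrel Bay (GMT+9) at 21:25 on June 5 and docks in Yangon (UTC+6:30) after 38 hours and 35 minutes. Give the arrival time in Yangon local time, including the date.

09:30 on Jun 7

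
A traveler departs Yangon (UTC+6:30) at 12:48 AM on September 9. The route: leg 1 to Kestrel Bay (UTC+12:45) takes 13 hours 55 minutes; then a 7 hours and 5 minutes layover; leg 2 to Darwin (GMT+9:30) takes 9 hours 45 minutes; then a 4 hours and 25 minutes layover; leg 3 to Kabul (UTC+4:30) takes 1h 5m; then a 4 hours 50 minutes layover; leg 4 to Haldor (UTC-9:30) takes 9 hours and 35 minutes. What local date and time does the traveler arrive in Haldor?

Convert departure to UTC: 12:48 AM − 6:30 = 6:18 PM UTC on Sep 8.
Add 13 hours and 55 minutes leg 1 → 8:13 AM UTC (Sep 9).
Add 7 hours and 5 minutes layover in Kestrel Bay → 3:18 PM UTC.
Add 9 hours and 45 minutes leg 2 → 1:03 AM UTC (Sep 10).
Add 4 hours and 25 minutes layover in Darwin → 5:28 AM UTC.
Add 1 hour and 5 minutes leg 3 → 6:33 AM UTC.
Add 4 hours 50 minutes layover in Kabul → 11:23 AM UTC.
Add 9 hours and 35 minutes leg 4 → 8:58 PM UTC.
Haldor is UTC−9:30, so local arrival = 8:58 PM − 9:30 = 11:28 AM on Sep 10.

11:28 AM on September 10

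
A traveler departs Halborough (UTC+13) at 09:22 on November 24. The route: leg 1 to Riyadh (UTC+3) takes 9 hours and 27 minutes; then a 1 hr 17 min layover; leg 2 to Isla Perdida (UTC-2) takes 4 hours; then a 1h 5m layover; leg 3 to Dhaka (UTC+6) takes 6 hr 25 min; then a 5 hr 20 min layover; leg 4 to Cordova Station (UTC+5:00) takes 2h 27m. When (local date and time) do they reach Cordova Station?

Convert departure to UTC: 09:22 − 13:00 = 20:22 UTC on Nov 23.
Add 9 hours 27 minutes leg 1 → 05:49 UTC (Nov 24).
Add 1 hour 17 minutes layover in Riyadh → 07:06 UTC.
Add 4 hours leg 2 → 11:06 UTC.
Add 1 hour 5 minutes layover in Isla Perdida → 12:11 UTC.
Add 6 hours and 25 minutes leg 3 → 18:36 UTC.
Add 5 hours 20 minutes layover in Dhaka → 23:56 UTC.
Add 2 hours and 27 minutes leg 4 → 02:23 UTC (Nov 25).
Cordova Station is UTC+5:00, so local arrival = 02:23 + 5:00 = 07:23 on Nov 25.

07:23 on November 25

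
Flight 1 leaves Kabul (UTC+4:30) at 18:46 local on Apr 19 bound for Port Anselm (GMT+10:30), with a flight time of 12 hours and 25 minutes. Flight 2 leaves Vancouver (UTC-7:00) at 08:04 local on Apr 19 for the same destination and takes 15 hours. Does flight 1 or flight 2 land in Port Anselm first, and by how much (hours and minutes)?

Flight 1 in UTC: 18:46 − 4:30 = 14:16 on Apr 19.
+12 hours and 25 minutes → arrive 02:41 UTC on Apr 20.
Flight 2 in UTC: 08:04 + 7:00 = 15:04 on Apr 19.
+15 hours → arrive 06:04 UTC on Apr 20.
Flight 1 lands earlier by 3 hours 23 minutes.

the first, by 3 hours 23 minutes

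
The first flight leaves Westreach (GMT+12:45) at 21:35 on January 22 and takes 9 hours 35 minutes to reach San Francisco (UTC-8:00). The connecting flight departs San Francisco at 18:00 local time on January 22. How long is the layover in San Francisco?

7 hours 35 minutes

Convert departure to UTC: 21:35 − 12:45 = 08:50 UTC on Jan 22.
Add 9 hours and 35 minutes flight time → 18:25 UTC.
San Francisco is UTC−8:00, so local arrival = 18:25 − 8:00 = 10:25 on Jan 22.
Layover = 18:00 − 10:25 = 7 hours 35 minutes.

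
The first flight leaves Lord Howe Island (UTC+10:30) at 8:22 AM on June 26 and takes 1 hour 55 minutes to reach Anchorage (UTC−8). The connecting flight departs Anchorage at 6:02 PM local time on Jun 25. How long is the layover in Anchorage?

Convert departure to UTC: 8:22 AM − 10:30 = 9:52 PM UTC on Jun 25.
Add 1 hour and 55 minutes flight time → 11:47 PM UTC.
Anchorage is UTC−8:00, so local arrival = 11:47 PM − 8:00 = 3:47 PM on Jun 25.
Layover = 6:02 PM − 3:47 PM = 2 hours 15 minutes.

2 hours 15 minutes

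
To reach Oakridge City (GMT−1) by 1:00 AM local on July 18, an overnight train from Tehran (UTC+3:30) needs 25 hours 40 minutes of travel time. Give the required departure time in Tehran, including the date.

Target arrival in UTC: 1:00 AM + 1:00 = 2:00 AM on Jul 18.
Subtract 25 hours and 40 minutes → departure 12:20 AM UTC on Jul 17.
Tehran is UTC+3:30: 12:20 AM + 3:30 = 3:50 AM on Jul 17.

3:50 AM on July 17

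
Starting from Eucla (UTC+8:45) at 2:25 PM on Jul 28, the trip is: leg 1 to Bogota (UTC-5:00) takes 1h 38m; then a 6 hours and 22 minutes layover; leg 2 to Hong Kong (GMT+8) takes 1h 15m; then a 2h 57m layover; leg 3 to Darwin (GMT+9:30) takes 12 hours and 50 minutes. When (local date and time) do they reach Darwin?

Convert departure to UTC: 2:25 PM − 8:45 = 5:40 AM UTC on Jul 28.
Add 1 hour 38 minutes leg 1 → 7:18 AM UTC.
Add 6 hours 22 minutes layover in Bogota → 1:40 PM UTC.
Add 1 hour and 15 minutes leg 2 → 2:55 PM UTC.
Add 2 hours and 57 minutes layover in Hong Kong → 5:52 PM UTC.
Add 12 hours 50 minutes leg 3 → 6:42 AM UTC (Jul 29).
Darwin is UTC+9:30, so local arrival = 6:42 AM + 9:30 = 4:12 PM on Jul 29.

4:12 PM on July 29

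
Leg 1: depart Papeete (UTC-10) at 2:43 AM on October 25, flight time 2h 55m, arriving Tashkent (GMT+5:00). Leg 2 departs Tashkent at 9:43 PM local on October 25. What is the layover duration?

Convert departure to UTC: 2:43 AM + 10:00 = 12:43 PM UTC on Oct 25.
Add 2 hours and 55 minutes flight time → 3:38 PM UTC.
Tashkent is UTC+5:00, so local arrival = 3:38 PM + 5:00 = 8:38 PM on Oct 25.
Layover = 9:43 PM − 8:38 PM = 1 hour 5 minutes.

1 hour 5 minutes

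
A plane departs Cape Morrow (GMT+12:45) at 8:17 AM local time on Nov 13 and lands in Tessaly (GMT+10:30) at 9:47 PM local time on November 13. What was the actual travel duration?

Departure in UTC: 8:17 AM − 12:45 = 7:32 PM on Nov 12.
Arrival in UTC: 9:47 PM − 10:30 = 11:17 AM on Nov 13.
Elapsed = 11:17 AM − 7:32 PM (+1 day) = 15 hours 45 minutes.

15 hours 45 minutes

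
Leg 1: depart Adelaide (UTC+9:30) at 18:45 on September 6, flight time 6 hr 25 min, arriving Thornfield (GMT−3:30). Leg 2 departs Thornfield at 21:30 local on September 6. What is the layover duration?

9 hours 20 minutes

Convert departure to UTC: 18:45 − 9:30 = 09:15 UTC on Sep 6.
Add 6 hours and 25 minutes flight time → 15:40 UTC.
Thornfield is UTC−3:30, so local arrival = 15:40 − 3:30 = 12:10 on Sep 6.
Layover = 21:30 − 12:10 = 9 hours 20 minutes.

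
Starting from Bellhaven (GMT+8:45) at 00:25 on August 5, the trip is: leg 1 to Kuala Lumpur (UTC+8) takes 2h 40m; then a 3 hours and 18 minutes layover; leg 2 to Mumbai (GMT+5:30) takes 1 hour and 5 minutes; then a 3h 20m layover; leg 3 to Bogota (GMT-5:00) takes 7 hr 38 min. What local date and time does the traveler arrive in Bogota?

Convert departure to UTC: 00:25 − 8:45 = 15:40 UTC on Aug 4.
Add 2 hours 40 minutes leg 1 → 18:20 UTC.
Add 3 hours 18 minutes layover in Kuala Lumpur → 21:38 UTC.
Add 1 hour and 5 minutes leg 2 → 22:43 UTC.
Add 3 hours and 20 minutes layover in Mumbai → 02:03 UTC (Aug 5).
Add 7 hours 38 minutes leg 3 → 09:41 UTC.
Bogota is UTC−5:00, so local arrival = 09:41 − 5:00 = 04:41 on Aug 5.

04:41 on August 5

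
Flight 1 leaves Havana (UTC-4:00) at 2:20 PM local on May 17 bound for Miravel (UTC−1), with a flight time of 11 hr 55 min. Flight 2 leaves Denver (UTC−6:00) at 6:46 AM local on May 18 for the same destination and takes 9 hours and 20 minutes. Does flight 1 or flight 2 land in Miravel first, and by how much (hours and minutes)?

Flight 1 in UTC: 2:20 PM + 4:00 = 6:20 PM on May 17.
+11 hours and 55 minutes → arrive 6:15 AM UTC on May 18.
Flight 2 in UTC: 6:46 AM + 6:00 = 12:46 PM on May 18.
+9 hours 20 minutes → arrive 10:06 PM UTC on May 18.
Flight 1 lands earlier by 15 hours 51 minutes.

the first, by 15 hours 51 minutes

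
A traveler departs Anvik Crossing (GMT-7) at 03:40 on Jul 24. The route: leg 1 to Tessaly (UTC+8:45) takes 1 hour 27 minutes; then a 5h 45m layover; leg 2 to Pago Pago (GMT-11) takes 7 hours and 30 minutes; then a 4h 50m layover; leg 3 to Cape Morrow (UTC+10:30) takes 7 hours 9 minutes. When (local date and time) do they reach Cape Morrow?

23:51 on July 25

Convert departure to UTC: 03:40 + 7:00 = 10:40 UTC on Jul 24.
Add 1 hour 27 minutes leg 1 → 12:07 UTC.
Add 5 hours 45 minutes layover in Tessaly → 17:52 UTC.
Add 7 hours 30 minutes leg 2 → 01:22 UTC (Jul 25).
Add 4 hours 50 minutes layover in Pago Pago → 06:12 UTC.
Add 7 hours 9 minutes leg 3 → 13:21 UTC.
Cape Morrow is UTC+10:30, so local arrival = 13:21 + 10:30 = 23:51 on Jul 25.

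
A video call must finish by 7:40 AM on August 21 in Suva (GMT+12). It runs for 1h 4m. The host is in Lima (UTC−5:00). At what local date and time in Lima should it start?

1:36 PM on August 20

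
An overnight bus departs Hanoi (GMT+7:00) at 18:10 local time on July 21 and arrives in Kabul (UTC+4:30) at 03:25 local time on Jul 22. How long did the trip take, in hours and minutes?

Departure in UTC: 18:10 − 7:00 = 11:10 on Jul 21.
Arrival in UTC: 03:25 − 4:30 = 22:55 on Jul 21.
Elapsed = 22:55 − 11:10 = 11 hours 45 minutes.

11 hours 45 minutes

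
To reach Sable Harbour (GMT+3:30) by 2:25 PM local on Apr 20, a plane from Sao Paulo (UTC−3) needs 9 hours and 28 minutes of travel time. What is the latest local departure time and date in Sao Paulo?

10:27 PM on Apr 19

Target arrival in UTC: 2:25 PM − 3:30 = 10:55 AM on Apr 20.
Subtract 9 hours 28 minutes → departure 1:27 AM UTC on Apr 20.
Sao Paulo is UTC−3:00: 1:27 AM − 3:00 = 10:27 PM on Apr 19.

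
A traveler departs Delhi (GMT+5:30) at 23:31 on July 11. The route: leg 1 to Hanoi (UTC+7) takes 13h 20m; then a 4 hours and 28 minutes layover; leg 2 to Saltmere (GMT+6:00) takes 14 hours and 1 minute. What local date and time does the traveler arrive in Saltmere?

Convert departure to UTC: 23:31 − 5:30 = 18:01 UTC on Jul 11.
Add 13 hours and 20 minutes leg 1 → 07:21 UTC (Jul 12).
Add 4 hours and 28 minutes layover in Hanoi → 11:49 UTC.
Add 14 hours 1 minute leg 2 → 01:50 UTC (Jul 13).
Saltmere is UTC+6:00, so local arrival = 01:50 + 6:00 = 07:50 on Jul 13.

07:50 on Jul 13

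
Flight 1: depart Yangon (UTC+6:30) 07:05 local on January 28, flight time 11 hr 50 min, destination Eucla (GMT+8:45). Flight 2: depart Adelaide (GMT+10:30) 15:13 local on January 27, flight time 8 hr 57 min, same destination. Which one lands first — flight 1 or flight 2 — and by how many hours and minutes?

the second, by 22 hours 45 minutes

Flight 1 in UTC: 07:05 − 6:30 = 00:35 on Jan 28.
+11 hours 50 minutes → arrive 12:25 UTC on Jan 28.
Flight 2 in UTC: 15:13 − 10:30 = 04:43 on Jan 27.
+8 hours and 57 minutes → arrive 13:40 UTC on Jan 27.
Flight 2 lands earlier by 22 hours 45 minutes.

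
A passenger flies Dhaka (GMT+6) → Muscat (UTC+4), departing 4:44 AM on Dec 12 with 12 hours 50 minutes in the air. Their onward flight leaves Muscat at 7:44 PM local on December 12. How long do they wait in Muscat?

Convert departure to UTC: 4:44 AM − 6:00 = 10:44 PM UTC on Dec 11.
Add 12 hours and 50 minutes flight time → 11:34 AM UTC (Dec 12).
Muscat is UTC+4:00, so local arrival = 11:34 AM + 4:00 = 3:34 PM on Dec 12.
Layover = 7:44 PM − 3:34 PM = 4 hours 10 minutes.

4 hours 10 minutes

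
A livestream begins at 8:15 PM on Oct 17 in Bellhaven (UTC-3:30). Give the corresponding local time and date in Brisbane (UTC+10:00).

9:45 AM on October 18

In UTC: 8:15 PM + 3:30 = 11:45 PM on Oct 17.
Brisbane is UTC+10:00: 11:45 PM + 10:00 = 9:45 AM on Oct 18.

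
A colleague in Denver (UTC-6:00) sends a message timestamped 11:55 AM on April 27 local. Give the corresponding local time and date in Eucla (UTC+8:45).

In UTC: 11:55 AM + 6:00 = 5:55 PM on Apr 27.
Eucla is UTC+8:45: 5:55 PM + 8:45 = 2:40 AM on Apr 28.

2:40 AM on April 28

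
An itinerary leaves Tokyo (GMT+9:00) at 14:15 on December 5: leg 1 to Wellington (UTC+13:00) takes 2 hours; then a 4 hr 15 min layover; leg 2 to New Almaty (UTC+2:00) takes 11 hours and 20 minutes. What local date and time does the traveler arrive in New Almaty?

Convert departure to UTC: 14:15 − 9:00 = 05:15 UTC on Dec 5.
Add 2 hours leg 1 → 07:15 UTC.
Add 4 hours and 15 minutes layover in Wellington → 11:30 UTC.
Add 11 hours 20 minutes leg 2 → 22:50 UTC.
New Almaty is UTC+2:00, so local arrival = 22:50 + 2:00 = 00:50 on Dec 6.

00:50 on Dec 6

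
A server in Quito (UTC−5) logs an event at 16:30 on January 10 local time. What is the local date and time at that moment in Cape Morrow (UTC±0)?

21:30 on Jan 10

Cape Morrow is 5:00 ahead of Quito.
Shift by the zone difference: 16:30 + 5:00 = 21:30 on Jan 10 in Cape Morrow.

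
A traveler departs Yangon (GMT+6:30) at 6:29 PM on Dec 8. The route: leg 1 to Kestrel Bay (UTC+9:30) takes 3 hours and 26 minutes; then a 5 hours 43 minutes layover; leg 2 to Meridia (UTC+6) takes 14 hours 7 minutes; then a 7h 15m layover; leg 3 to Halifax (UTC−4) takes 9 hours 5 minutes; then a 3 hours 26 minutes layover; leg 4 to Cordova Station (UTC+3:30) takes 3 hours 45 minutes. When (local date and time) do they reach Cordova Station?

2:16 PM on December 10

Convert departure to UTC: 6:29 PM − 6:30 = 11:59 AM UTC on Dec 8.
Add 3 hours 26 minutes leg 1 → 3:25 PM UTC.
Add 5 hours 43 minutes layover in Kestrel Bay → 9:08 PM UTC.
Add 14 hours and 7 minutes leg 2 → 11:15 AM UTC (Dec 9).
Add 7 hours and 15 minutes layover in Meridia → 6:30 PM UTC.
Add 9 hours 5 minutes leg 3 → 3:35 AM UTC (Dec 10).
Add 3 hours 26 minutes layover in Halifax → 7:01 AM UTC.
Add 3 hours and 45 minutes leg 4 → 10:46 AM UTC.
Cordova Station is UTC+3:30, so local arrival = 10:46 AM + 3:30 = 2:16 PM on Dec 10.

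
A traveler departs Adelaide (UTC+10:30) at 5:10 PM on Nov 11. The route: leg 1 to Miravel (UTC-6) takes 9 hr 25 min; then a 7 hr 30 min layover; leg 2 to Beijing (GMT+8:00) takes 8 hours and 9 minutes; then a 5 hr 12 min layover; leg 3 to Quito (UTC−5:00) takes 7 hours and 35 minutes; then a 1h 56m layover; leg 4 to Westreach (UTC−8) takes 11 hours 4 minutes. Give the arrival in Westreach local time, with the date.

Convert departure to UTC: 5:10 PM − 10:30 = 6:40 AM UTC on Nov 11.
Add 9 hours 25 minutes leg 1 → 4:05 PM UTC.
Add 7 hours and 30 minutes layover in Miravel → 11:35 PM UTC.
Add 8 hours 9 minutes leg 2 → 7:44 AM UTC (Nov 12).
Add 5 hours 12 minutes layover in Beijing → 12:56 PM UTC.
Add 7 hours 35 minutes leg 3 → 8:31 PM UTC.
Add 1 hour and 56 minutes layover in Quito → 10:27 PM UTC.
Add 11 hours and 4 minutes leg 4 → 9:31 AM UTC (Nov 13).
Westreach is UTC−8:00, so local arrival = 9:31 AM − 8:00 = 1:31 AM on Nov 13.

1:31 AM on Nov 13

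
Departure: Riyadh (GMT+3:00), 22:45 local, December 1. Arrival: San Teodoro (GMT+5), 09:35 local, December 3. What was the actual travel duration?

32 hours 50 minutes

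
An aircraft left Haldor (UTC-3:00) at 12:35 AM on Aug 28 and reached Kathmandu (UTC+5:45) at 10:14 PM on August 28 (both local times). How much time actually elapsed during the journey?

12 hours 54 minutes

Departure in UTC: 12:35 AM + 3:00 = 3:35 AM on Aug 28.
Arrival in UTC: 10:14 PM − 5:45 = 4:29 PM on Aug 28.
Elapsed = 4:29 PM − 3:35 AM = 12 hours 54 minutes.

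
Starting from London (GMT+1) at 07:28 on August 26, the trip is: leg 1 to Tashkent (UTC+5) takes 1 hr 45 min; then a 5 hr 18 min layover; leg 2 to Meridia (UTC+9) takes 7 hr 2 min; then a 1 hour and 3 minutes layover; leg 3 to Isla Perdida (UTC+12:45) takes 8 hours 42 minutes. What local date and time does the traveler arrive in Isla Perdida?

19:03 on August 27

Convert departure to UTC: 07:28 − 1:00 = 06:28 UTC on Aug 26.
Add 1 hour 45 minutes leg 1 → 08:13 UTC.
Add 5 hours and 18 minutes layover in Tashkent → 13:31 UTC.
Add 7 hours and 2 minutes leg 2 → 20:33 UTC.
Add 1 hour and 3 minutes layover in Meridia → 21:36 UTC.
Add 8 hours and 42 minutes leg 3 → 06:18 UTC (Aug 27).
Isla Perdida is UTC+12:45, so local arrival = 06:18 + 12:45 = 19:03 on Aug 27.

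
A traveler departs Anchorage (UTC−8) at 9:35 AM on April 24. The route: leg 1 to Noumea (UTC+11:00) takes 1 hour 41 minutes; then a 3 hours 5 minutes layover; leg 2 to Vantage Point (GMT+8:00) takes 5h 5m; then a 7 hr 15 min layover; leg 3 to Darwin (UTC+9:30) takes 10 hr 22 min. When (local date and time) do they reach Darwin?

6:33 AM on April 26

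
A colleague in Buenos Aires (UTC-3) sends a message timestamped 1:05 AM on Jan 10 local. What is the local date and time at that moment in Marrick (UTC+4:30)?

8:35 AM on January 10

Marrick is 7:30 ahead of Buenos Aires.
Shift by the zone difference: 1:05 AM + 7:30 = 8:35 AM on Jan 10 in Marrick.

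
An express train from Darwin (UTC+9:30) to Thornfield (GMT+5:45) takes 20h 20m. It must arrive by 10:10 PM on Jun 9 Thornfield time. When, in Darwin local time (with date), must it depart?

Target arrival in UTC: 10:10 PM − 5:45 = 4:25 PM on Jun 9.
Subtract 20 hours 20 minutes → departure 8:05 PM UTC on Jun 8.
Darwin is UTC+9:30: 8:05 PM + 9:30 = 5:35 AM on Jun 9.

5:35 AM on Jun 9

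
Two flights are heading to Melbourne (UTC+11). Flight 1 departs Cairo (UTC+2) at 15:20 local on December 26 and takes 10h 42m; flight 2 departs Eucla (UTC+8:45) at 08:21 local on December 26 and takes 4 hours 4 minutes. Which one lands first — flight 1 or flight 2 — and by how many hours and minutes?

the second, by 20 hours 22 minutes

Flight 1 in UTC: 15:20 − 2:00 = 13:20 on Dec 26.
+10 hours 42 minutes → arrive 00:02 UTC on Dec 27.
Flight 2 in UTC: 08:21 − 8:45 = 23:36 on Dec 25.
+4 hours 4 minutes → arrive 03:40 UTC on Dec 26.
Flight 2 lands earlier by 20 hours 22 minutes.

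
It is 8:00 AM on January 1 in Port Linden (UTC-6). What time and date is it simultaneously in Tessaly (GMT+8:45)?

10:45 PM on January 1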